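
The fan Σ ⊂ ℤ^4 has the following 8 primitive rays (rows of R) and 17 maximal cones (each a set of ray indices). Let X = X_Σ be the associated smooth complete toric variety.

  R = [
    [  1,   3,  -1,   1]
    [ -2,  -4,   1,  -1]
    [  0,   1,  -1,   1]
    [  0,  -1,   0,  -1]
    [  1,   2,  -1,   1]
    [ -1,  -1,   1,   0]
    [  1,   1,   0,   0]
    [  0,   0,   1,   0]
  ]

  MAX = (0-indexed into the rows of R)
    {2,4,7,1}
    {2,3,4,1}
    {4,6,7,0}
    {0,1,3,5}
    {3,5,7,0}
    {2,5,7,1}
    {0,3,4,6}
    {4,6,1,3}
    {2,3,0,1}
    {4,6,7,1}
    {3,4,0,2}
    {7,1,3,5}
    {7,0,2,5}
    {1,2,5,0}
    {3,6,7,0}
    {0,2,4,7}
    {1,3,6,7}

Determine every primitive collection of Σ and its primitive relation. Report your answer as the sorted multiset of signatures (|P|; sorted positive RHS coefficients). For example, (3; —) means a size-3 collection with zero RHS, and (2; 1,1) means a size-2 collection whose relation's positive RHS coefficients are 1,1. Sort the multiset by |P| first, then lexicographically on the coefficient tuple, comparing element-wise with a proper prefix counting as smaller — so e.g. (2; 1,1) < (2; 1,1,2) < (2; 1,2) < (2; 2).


The 9 primitive collections of Σ (r=8, n=4):

  P = {2,6}:  v_{2} + v_{6} = v_{4}  ⇒ sig = (2; 1)
  P = {5,6}:  v_{5} + v_{6} = v_{7}  ⇒ sig = (2; 1)
  P = {4,5}:  v_{4} + v_{5} = v_{2} + v_{7}  ⇒ sig = (2; 1,1)
  P = {0,1,6}:  v_{0} + v_{1} + v_{6} = 0  ⇒ sig = (3; —)
  P = {2,3,7}:  v_{2} + v_{3} + v_{7} = 0  ⇒ sig = (3; —)
  P = {0,1,4}:  v_{0} + v_{1} + v_{4} = v_{2}  ⇒ sig = (3; 1)
  P = {0,1,7}:  v_{0} + v_{1} + v_{7} = v_{5}  ⇒ sig = (3; 1)
  P = {3,4,7}:  v_{3} + v_{4} + v_{7} = v_{6}  ⇒ sig = (3; 1)
  P = {2,3,5}:  v_{2} + v_{3} + v_{5} = v_{0} + v_{1}  ⇒ sig = (3; 1,1)

Hence PRS(X_Σ) =
    |P|=2: 3 collections, coeffs (1), (1), (1,1)
    |P|=3: 6 collections, coeffs (), (), (1), (1), (1), (1,1)


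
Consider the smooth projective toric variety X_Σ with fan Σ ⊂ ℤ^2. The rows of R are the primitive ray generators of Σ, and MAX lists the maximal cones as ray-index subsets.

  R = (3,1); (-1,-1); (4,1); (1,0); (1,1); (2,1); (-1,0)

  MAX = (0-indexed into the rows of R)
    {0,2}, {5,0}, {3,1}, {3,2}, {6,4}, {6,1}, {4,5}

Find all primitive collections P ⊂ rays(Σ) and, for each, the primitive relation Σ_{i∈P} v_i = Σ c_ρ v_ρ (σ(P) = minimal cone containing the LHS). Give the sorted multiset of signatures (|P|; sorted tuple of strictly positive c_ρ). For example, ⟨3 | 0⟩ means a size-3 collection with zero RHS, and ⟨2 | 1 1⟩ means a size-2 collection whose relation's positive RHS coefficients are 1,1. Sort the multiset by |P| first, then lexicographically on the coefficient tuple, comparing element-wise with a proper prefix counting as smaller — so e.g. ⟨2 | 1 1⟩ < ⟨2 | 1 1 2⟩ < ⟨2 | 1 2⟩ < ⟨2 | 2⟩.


Σ has 14 primitive collections:

  • {1,4}:  v_{1} + v_{4} = 0  ⇒ sig = ⟨2 | 0⟩
  • {3,6}:  v_{3} + v_{6} = 0  ⇒ sig = ⟨2 | 0⟩
  • {0,3}:  v_{0} + v_{3} = v_{2}  ⇒ sig = ⟨2 | 1⟩
  • {0,6}:  v_{0} + v_{6} = v_{5}  ⇒ sig = ⟨2 | 1⟩
  • {1,5}:  v_{1} + v_{5} = v_{3}  ⇒ sig = ⟨2 | 1⟩
  • {2,6}:  v_{2} + v_{6} = v_{0}  ⇒ sig = ⟨2 | 1⟩
  • {3,4}:  v_{3} + v_{4} = v_{5}  ⇒ sig = ⟨2 | 1⟩
  • {3,5}:  v_{3} + v_{5} = v_{0}  ⇒ sig = ⟨2 | 1⟩
  • {5,6}:  v_{5} + v_{6} = v_{4}  ⇒ sig = ⟨2 | 1⟩
  • {2,4}:  v_{2} + v_{4} = v_{0} + v_{5}  ⇒ sig = ⟨2 | 1 1⟩
  • {0,1}:  v_{0} + v_{1} = 2·v_{3}  ⇒ sig = ⟨2 | 2⟩
  • {0,4}:  v_{0} + v_{4} = 2·v_{5}  ⇒ sig = ⟨2 | 2⟩
  • {2,5}:  v_{2} + v_{5} = 2·v_{0}  ⇒ sig = ⟨2 | 2⟩
  • {1,2}:  v_{1} + v_{2} = 3·v_{3}  ⇒ sig = ⟨2 | 3⟩

Hence PRS(X_Σ) =
[⟨2 | 0⟩, ⟨2 | 0⟩, ⟨2 | 1⟩, ⟨2 | 1⟩, ⟨2 | 1⟩, ⟨2 | 1⟩, ⟨2 | 1⟩, ⟨2 | 1⟩, ⟨2 | 1⟩, ⟨2 | 1 1⟩, ⟨2 | 2⟩, ⟨2 | 2⟩, ⟨2 | 2⟩, ⟨2 | 3⟩]


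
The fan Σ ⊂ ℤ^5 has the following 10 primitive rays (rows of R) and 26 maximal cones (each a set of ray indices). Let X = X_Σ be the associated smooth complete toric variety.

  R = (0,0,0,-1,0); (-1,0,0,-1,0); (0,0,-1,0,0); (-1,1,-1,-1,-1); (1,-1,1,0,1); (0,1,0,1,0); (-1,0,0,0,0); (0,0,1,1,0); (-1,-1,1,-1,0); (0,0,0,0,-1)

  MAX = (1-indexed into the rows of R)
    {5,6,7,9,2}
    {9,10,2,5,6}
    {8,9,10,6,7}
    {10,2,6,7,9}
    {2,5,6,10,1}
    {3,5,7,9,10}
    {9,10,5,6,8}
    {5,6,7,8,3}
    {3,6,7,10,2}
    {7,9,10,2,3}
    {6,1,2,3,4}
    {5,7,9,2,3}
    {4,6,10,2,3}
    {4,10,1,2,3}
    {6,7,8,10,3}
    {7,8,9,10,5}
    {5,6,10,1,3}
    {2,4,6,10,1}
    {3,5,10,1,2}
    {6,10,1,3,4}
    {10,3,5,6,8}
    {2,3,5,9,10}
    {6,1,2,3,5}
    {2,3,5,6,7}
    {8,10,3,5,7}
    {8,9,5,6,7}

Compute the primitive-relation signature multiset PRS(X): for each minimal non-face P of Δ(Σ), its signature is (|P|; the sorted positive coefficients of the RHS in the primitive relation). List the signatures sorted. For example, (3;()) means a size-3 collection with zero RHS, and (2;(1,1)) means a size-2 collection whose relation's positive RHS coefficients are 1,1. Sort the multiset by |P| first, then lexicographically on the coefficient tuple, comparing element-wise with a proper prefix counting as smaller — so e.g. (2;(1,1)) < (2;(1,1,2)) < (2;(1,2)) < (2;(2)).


14 collections generate NE(X_Σ); each relation:

  P = {1,7}:  v_{1} + v_{7} = v_{2} ; sig = (2;(1))
  P = {4,5}:  v_{4} + v_{5} = v_{1} ; sig = (2;(1))
  P = {2,8}:  v_{2} + v_{8} = v_{6} + v_{9} ; sig = (2;(1,1))
  P = {4,8}:  v_{4} + v_{8} = v_{2} + v_{6} + v_{10} ; sig = (2;(1,1,1))
  P = {1,8}:  v_{1} + v_{8} = v_{2} + v_{5} + v_{6} + v_{10} ; sig = (2;(1,1,1,1))
  P = {4,7}:  v_{4} + v_{7} = 2·v_{2} + v_{3} + v_{6} + v_{10} ; sig = (2;(1,1,1,2))
  P = {1,9}:  v_{1} + v_{9} = 2·v_{2} + v_{5} + v_{10} ; sig = (2;(1,1,2))
  P = {4,9}:  v_{4} + v_{9} = 2·v_{2} + v_{10} ; sig = (2;(1,2))
  P = {3,6,9}:  v_{3} + v_{6} + v_{9} = v_{7} ; sig = (3;(1))
  P = {3,8,9}:  v_{3} + v_{8} + v_{9} = v_{5} + 2·v_{7} + v_{10} ; sig = (3;(1,1,2))
  P = {2,5,7,10}:  v_{2} + v_{5} + v_{7} + v_{10} = v_{9} ; sig = (4;(1))
  P = {5,6,7,10}:  v_{5} + v_{6} + v_{7} + v_{10} = v_{8} ; sig = (4;(1))
  P = {2,3,5,6,10}:  v_{2} + v_{3} + v_{5} + v_{6} + v_{10} = 0 ; sig = (5;())
  P = {1,2,3,6,10}:  v_{1} + v_{2} + v_{3} + v_{6} + v_{10} = v_{4} ; sig = (5;(1))

Signatures (|P|; sorted positive RHS coefficients), sorted:
    |P|=2: 8 collections, coeffs (1), (1), (1,1), (1,1,1), (1,1,1,1), (1,1,1,2), (1,1,2), (1,2)
    |P|=3: 2 collections, coeffs (1), (1,1,2)
    |P|=4: 2 collections, coeffs (1), (1)
    |P|=5: 2 collections, coeffs (), (1)


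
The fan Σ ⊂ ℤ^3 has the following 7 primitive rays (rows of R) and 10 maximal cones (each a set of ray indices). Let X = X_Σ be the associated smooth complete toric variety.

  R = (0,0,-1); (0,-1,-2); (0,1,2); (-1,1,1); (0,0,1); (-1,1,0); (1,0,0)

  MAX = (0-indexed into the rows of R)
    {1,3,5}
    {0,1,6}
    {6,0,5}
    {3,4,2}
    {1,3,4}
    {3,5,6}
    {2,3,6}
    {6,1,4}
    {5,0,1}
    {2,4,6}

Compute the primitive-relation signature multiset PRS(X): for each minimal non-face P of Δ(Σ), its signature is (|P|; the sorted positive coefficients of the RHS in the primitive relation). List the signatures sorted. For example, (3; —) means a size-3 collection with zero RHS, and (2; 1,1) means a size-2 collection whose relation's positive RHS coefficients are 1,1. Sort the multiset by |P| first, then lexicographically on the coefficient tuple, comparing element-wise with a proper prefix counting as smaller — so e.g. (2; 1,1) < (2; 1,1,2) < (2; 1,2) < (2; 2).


Σ has 9 primitive collections:

  {0,4}:  v_{0} + v_{4} = 0  ⟹  sig = (2; —)
  {1,2}:  v_{1} + v_{2} = 0  ⟹  sig = (2; —)
  {0,3}:  v_{0} + v_{3} = v_{5}  ⟹  sig = (2; 1)
  {4,5}:  v_{4} + v_{5} = v_{3}  ⟹  sig = (2; 1)
  {0,2}:  v_{0} + v_{2} = v_{3} + v_{6}  ⟹  sig = (2; 1,1)
  {2,5}:  v_{2} + v_{5} = 2·v_{3} + v_{6}  ⟹  sig = (2; 1,2)
  {1,3,6}:  v_{1} + v_{3} + v_{6} = v_{0}  ⟹  sig = (3; 1)
  {3,4,6}:  v_{3} + v_{4} + v_{6} = v_{2}  ⟹  sig = (3; 1)
  {1,5,6}:  v_{1} + v_{5} + v_{6} = 2·v_{0}  ⟹  sig = (3; 2)

Hence PRS(X_Σ) =
    (2; —)
    (2; —)
    (2; 1)
    (2; 1)
    (2; 1,1)
    (2; 1,2)
    (3; 1)
    (3; 1)
    (3; 2)


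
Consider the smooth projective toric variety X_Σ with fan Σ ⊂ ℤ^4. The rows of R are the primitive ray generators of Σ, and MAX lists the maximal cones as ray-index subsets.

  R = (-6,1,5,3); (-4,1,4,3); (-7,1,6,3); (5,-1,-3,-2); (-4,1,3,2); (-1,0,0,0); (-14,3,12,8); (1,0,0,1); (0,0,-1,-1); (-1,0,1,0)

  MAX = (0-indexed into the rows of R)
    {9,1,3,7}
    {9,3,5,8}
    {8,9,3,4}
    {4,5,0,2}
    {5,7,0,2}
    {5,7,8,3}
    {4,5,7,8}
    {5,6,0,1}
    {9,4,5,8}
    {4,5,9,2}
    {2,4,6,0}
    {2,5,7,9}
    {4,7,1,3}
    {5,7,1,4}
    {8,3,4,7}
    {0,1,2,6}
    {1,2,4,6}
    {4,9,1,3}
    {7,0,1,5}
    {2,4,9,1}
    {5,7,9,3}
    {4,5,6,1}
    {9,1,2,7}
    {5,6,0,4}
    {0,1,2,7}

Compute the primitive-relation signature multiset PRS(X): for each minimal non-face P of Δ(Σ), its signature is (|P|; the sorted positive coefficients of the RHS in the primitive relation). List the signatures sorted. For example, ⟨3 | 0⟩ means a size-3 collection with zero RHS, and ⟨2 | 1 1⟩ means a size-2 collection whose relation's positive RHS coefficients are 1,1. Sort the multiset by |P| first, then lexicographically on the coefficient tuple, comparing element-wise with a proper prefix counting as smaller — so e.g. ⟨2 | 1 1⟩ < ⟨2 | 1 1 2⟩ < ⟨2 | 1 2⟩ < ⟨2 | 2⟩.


|primitive collections| = 20. Relations:

  • {0,9}:  v_{0} + v_{9} = v_{2} — sig = ⟨2 | 1⟩
  • {1,8}:  v_{1} + v_{8} = v_{4} — sig = ⟨2 | 1⟩
  • {0,8}:  v_{0} + v_{8} = v_{4} + v_{5} + v_{9} — sig = ⟨2 | 1 1 1⟩
  • {6,9}:  v_{6} + v_{9} = v_{1} + v_{2} + v_{4} — sig = ⟨2 | 1 1 1⟩
  • {2,8}:  v_{2} + v_{8} = v_{4} + v_{5} + 2·v_{9} — sig = ⟨2 | 1 1 2⟩
  • {0,3}:  v_{0} + v_{3} = v_{7} + 2·v_{9} — sig = ⟨2 | 1 2⟩
  • {3,6}:  v_{3} + v_{6} = 2·v_{1} + v_{9} — sig = ⟨2 | 1 2⟩
  • {6,8}:  v_{6} + v_{8} = v_{0} + 2·v_{4} — sig = ⟨2 | 1 2⟩
  • {2,3}:  v_{2} + v_{3} = v_{7} + 3·v_{9} — sig = ⟨2 | 1 3⟩
  • {6,7}:  v_{6} + v_{7} = 3·v_{1} + v_{5} — sig = ⟨2 | 1 3⟩
  • {3,4,5}:  v_{3} + v_{4} + v_{5} = 0 — sig = ⟨3 | 0⟩
  • {7,8,9}:  v_{7} + v_{8} + v_{9} = 0 — sig = ⟨3 | 0⟩
  • {0,1,4}:  v_{0} + v_{1} + v_{4} = v_{6} — sig = ⟨3 | 1⟩
  • {1,5,9}:  v_{1} + v_{5} + v_{9} = v_{0} — sig = ⟨3 | 1⟩
  • {4,7,9}:  v_{4} + v_{7} + v_{9} = v_{1} — sig = ⟨3 | 1⟩
  • {1,3,5}:  v_{1} + v_{3} + v_{5} = v_{7} + v_{9} — sig = ⟨3 | 1 1⟩
  • {2,4,7}:  v_{2} + v_{4} + v_{7} = v_{0} + v_{1} — sig = ⟨3 | 1 1⟩
  • {0,4,7}:  v_{0} + v_{4} + v_{7} = 2·v_{1} + v_{5} — sig = ⟨3 | 1 2⟩
  • {2,5,6}:  v_{2} + v_{5} + v_{6} = 3·v_{0} + v_{4} — sig = ⟨3 | 1 3⟩
  • {1,2,5}:  v_{1} + v_{2} + v_{5} = 2·v_{0} — sig = ⟨3 | 2⟩

Sorted signature multiset PRS(X):
[⟨2 | 1⟩, ⟨2 | 1⟩, ⟨2 | 1 1 1⟩, ⟨2 | 1 1 1⟩, ⟨2 | 1 1 2⟩, ⟨2 | 1 2⟩, ⟨2 | 1 2⟩, ⟨2 | 1 2⟩, ⟨2 | 1 3⟩, ⟨2 | 1 3⟩, ⟨3 | 0⟩, ⟨3 | 0⟩, ⟨3 | 1⟩, ⟨3 | 1⟩, ⟨3 | 1⟩, ⟨3 | 1 1⟩, ⟨3 | 1 1⟩, ⟨3 | 1 2⟩, ⟨3 | 1 3⟩, ⟨3 | 2⟩]


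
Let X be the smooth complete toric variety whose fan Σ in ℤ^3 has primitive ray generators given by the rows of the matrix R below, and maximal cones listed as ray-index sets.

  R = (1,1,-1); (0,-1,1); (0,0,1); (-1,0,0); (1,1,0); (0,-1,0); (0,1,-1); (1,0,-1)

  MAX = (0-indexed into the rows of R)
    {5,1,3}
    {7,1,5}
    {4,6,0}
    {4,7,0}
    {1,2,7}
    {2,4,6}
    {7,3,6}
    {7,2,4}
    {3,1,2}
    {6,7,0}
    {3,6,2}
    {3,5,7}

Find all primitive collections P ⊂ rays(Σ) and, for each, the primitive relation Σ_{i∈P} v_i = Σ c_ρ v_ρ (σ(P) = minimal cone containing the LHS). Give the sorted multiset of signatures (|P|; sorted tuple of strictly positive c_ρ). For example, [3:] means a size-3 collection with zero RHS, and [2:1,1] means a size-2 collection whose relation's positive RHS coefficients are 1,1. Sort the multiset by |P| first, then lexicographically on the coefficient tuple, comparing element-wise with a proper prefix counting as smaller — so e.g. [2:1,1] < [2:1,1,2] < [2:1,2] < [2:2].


Minimal non-faces — 14 found among 8 rays, 12 max cones:

  {1,6}:  v_{1} + v_{6} = 0  ⟹  sig = [2:]
  {0,2}:  v_{0} + v_{2} = v_{4}  ⟹  sig = [2:1]
  {0,3}:  v_{0} + v_{3} = v_{6}  ⟹  sig = [2:1]
  {0,5}:  v_{0} + v_{5} = v_{7}  ⟹  sig = [2:1]
  {2,5}:  v_{2} + v_{5} = v_{1}  ⟹  sig = [2:1]
  {0,1}:  v_{0} + v_{1} = v_{2} + v_{7}  ⟹  sig = [2:1,1]
  {3,4}:  v_{3} + v_{4} = v_{2} + v_{6}  ⟹  sig = [2:1,1]
  {4,5}:  v_{4} + v_{5} = v_{2} + v_{7}  ⟹  sig = [2:1,1]
  {5,6}:  v_{5} + v_{6} = v_{3} + v_{7}  ⟹  sig = [2:1,1]
  {1,4}:  v_{1} + v_{4} = 2·v_{2} + v_{7}  ⟹  sig = [2:1,2]
  {2,3,7}:  v_{2} + v_{3} + v_{7} = 0  ⟹  sig = [3:]
  {1,3,7}:  v_{1} + v_{3} + v_{7} = v_{5}  ⟹  sig = [3:1]
  {2,6,7}:  v_{2} + v_{6} + v_{7} = v_{0}  ⟹  sig = [3:1]
  {4,6,7}:  v_{4} + v_{6} + v_{7} = 2·v_{0}  ⟹  sig = [3:2]

so the primitive-relation signature multiset is
    |P|=2: 10 collections, coeffs (), (1), (1), (1), (1), (1,1), (1,1), (1,1), (1,1), (1,2)
    |P|=3: 4 collections, coeffs (), (1), (1), (2)


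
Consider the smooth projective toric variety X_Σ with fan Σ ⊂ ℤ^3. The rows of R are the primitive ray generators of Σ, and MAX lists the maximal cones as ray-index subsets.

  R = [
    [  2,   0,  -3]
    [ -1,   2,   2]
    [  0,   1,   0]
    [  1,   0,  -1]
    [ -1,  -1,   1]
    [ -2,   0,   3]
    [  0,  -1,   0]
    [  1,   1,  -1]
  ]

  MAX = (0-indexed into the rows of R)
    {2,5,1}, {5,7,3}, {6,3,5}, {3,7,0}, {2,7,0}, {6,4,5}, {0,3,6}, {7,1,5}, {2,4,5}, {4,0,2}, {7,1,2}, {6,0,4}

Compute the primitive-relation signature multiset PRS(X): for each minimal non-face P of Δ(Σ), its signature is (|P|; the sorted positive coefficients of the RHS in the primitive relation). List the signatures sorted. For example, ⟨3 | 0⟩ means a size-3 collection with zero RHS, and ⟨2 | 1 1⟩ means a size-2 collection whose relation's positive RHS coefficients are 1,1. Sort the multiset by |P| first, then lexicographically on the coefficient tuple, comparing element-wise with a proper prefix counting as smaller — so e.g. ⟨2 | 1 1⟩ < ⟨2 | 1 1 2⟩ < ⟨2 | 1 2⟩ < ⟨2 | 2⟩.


Minimal non-faces — 11 found among 8 rays, 12 max cones:

  {0,5}:  v_{0} + v_{5} = 0  ⇒ sig = ⟨2 | 0⟩
  {2,6}:  v_{2} + v_{6} = 0  ⇒ sig = ⟨2 | 0⟩
  {4,7}:  v_{4} + v_{7} = 0  ⇒ sig = ⟨2 | 0⟩
  {2,3}:  v_{2} + v_{3} = v_{7}  ⇒ sig = ⟨2 | 1⟩
  {3,4}:  v_{3} + v_{4} = v_{6}  ⇒ sig = ⟨2 | 1⟩
  {6,7}:  v_{6} + v_{7} = v_{3}  ⇒ sig = ⟨2 | 1⟩
  {0,1}:  v_{0} + v_{1} = v_{2} + v_{7}  ⇒ sig = ⟨2 | 1 1⟩
  {1,4}:  v_{1} + v_{4} = v_{2} + v_{5}  ⇒ sig = ⟨2 | 1 1⟩
  {1,6}:  v_{1} + v_{6} = v_{5} + v_{7}  ⇒ sig = ⟨2 | 1 1⟩
  {1,3}:  v_{1} + v_{3} = v_{5} + 2·v_{7}  ⇒ sig = ⟨2 | 1 2⟩
  {2,5,7}:  v_{2} + v_{5} + v_{7} = v_{1}  ⇒ sig = ⟨3 | 1⟩

Signatures (|P|; sorted positive RHS coefficients), sorted:
{ ⟨2 | 0⟩ ×3,  ⟨2 | 1⟩ ×3,  ⟨2 | 1 1⟩ ×3,  ⟨2 | 1 2⟩,  ⟨3 | 1⟩ }


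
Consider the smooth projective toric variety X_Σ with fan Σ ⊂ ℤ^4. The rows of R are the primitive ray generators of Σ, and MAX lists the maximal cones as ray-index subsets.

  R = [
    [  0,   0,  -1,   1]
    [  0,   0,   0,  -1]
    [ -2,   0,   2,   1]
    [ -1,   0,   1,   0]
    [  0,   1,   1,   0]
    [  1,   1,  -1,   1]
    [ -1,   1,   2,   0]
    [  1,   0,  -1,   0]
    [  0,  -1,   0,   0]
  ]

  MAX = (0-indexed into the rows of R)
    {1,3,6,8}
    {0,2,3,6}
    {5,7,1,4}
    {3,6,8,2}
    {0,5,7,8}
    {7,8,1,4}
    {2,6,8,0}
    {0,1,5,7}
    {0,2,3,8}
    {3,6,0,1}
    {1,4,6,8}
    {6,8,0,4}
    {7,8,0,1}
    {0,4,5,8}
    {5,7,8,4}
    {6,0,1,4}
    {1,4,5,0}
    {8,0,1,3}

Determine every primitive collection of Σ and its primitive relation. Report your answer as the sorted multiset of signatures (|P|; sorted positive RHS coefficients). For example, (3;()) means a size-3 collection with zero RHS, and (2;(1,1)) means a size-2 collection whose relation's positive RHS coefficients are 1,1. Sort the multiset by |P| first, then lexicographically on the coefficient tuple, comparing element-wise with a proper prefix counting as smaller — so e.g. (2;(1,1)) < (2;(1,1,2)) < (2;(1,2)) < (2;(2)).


|primitive collections| = 14. Relations:

  • {3,7}:  v_{3} + v_{7} = 0 — sig = (2;())
  • {3,4}:  v_{3} + v_{4} = v_{6} — sig = (2;(1))
  • {6,7}:  v_{6} + v_{7} = v_{4} — sig = (2;(1))
  • {3,5}:  v_{3} + v_{5} = v_{0} + v_{4} — sig = (2;(1,1))
  • {2,7}:  v_{2} + v_{7} = v_{0} + v_{6} + v_{8} — sig = (2;(1,1,1))
  • {2,5}:  v_{2} + v_{5} = 2·v_{0} + v_{4} + v_{6} + v_{8} — sig = (2;(1,1,1,2))
  • {2,4}:  v_{2} + v_{4} = v_{0} + 2·v_{6} + v_{8} — sig = (2;(1,1,2))
  • {5,6}:  v_{5} + v_{6} = v_{0} + 2·v_{4} — sig = (2;(1,2))
  • {1,2}:  v_{1} + v_{2} = 2·v_{3} — sig = (2;(2))
  • {0,4,7}:  v_{0} + v_{4} + v_{7} = v_{5} — sig = (3;(1))
  • {1,5,8}:  v_{1} + v_{5} + v_{8} = v_{7} — sig = (3;(1))
  • {0,1,4,8}:  v_{0} + v_{1} + v_{4} + v_{8} = 0 — sig = (4;())
  • {0,1,6,8}:  v_{0} + v_{1} + v_{6} + v_{8} = v_{3} — sig = (4;(1))
  • {0,3,6,8}:  v_{0} + v_{3} + v_{6} + v_{8} = v_{2} — sig = (4;(1))

Hence PRS(X_Σ) =
{ (2;()),  (2;(1)) ×2,  (2;(1,1)),  (2;(1,1,1)),  (2;(1,1,1,2)),  (2;(1,1,2)),  (2;(1,2)),  (2;(2)),  (3;(1)) ×2,  (4;()),  (4;(1)) ×2 }


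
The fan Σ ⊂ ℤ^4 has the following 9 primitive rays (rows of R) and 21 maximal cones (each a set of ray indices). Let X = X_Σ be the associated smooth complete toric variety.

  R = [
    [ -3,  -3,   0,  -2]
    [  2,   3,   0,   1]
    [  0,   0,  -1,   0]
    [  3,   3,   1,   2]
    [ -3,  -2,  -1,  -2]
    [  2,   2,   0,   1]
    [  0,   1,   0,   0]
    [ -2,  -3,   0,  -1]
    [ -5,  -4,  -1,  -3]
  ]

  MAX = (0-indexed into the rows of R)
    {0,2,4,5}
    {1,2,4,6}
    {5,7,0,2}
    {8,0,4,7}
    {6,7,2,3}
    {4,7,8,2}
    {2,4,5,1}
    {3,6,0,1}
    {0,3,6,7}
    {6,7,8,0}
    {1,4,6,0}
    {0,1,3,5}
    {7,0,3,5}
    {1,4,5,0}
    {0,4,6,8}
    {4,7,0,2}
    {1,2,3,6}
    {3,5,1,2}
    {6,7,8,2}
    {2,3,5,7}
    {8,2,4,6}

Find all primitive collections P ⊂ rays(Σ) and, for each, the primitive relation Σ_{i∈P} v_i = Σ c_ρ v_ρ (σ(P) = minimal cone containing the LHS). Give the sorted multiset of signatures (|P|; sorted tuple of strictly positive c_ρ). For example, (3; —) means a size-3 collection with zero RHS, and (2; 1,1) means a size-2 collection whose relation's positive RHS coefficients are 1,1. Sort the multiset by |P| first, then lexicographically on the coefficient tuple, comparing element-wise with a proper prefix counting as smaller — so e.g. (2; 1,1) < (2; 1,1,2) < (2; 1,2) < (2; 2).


Δ(Σ) — 9 vertices, 12 min non-faces:

  P={1,7}:  v_{1} + v_{7} = 0  →  sig = (2; —)
  P={3,4}:  v_{3} + v_{4} = v_{6}  →  sig = (2; 1)
  P={5,6}:  v_{5} + v_{6} = v_{1}  →  sig = (2; 1)
  P={5,8}:  v_{5} + v_{8} = v_{4}  →  sig = (2; 1)
  P={1,8}:  v_{1} + v_{8} = v_{4} + v_{6}  →  sig = (2; 1,1)
  P={3,8}:  v_{3} + v_{8} = 2·v_{6} + v_{7}  →  sig = (2; 1,2)
  P={0,2,3}:  v_{0} + v_{2} + v_{3} = 0  →  sig = (3; —)
  P={0,2,6}:  v_{0} + v_{2} + v_{6} = v_{4}  →  sig = (3; 1)
  P={4,6,7}:  v_{4} + v_{6} + v_{7} = v_{8}  →  sig = (3; 1)
  P={0,1,2}:  v_{0} + v_{1} + v_{2} = v_{4} + v_{5}  →  sig = (3; 1,1)
  P={4,5,7}:  v_{4} + v_{5} + v_{7} = v_{0} + v_{2}  →  sig = (3; 1,1)
  P={0,2,8}:  v_{0} + v_{2} + v_{8} = 2·v_{4} + v_{7}  →  sig = (3; 1,2)

Sorted signature multiset PRS(X):
{ (2; —),  (2; 1) ×3,  (2; 1,1),  (2; 1,2),  (3; —),  (3; 1) ×2,  (3; 1,1) ×2,  (3; 1,2) }


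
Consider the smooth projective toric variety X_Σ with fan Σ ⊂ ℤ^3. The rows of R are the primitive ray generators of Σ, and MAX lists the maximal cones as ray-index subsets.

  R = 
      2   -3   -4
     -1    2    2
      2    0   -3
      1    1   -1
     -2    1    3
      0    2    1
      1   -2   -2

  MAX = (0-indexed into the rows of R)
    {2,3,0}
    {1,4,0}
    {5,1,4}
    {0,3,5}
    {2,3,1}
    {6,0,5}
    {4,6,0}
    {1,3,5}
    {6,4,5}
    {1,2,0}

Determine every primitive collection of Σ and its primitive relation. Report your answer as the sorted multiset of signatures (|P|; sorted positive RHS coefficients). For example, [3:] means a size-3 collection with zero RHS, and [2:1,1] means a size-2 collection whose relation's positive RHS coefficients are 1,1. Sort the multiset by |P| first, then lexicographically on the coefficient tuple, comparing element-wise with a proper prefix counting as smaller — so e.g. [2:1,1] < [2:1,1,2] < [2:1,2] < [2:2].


Δ(Σ) — 7 vertices, 9 min non-faces:

  P = {1,6}:  v_{1} + v_{6} = 0  so sig = [2:]
  P = {3,4}:  v_{3} + v_{4} = v_{1}  so sig = [2:1]
  P = {2,6}:  v_{2} + v_{6} = v_{0} + v_{3}  so sig = [2:1,1]
  P = {3,6}:  v_{3} + v_{6} = v_{0} + v_{5}  so sig = [2:1,1]
  P = {2,4}:  v_{2} + v_{4} = v_{0} + 2·v_{1}  so sig = [2:1,2]
  P = {2,5}:  v_{2} + v_{5} = 2·v_{3}  so sig = [2:2]
  P = {0,4,5}:  v_{0} + v_{4} + v_{5} = 0  so sig = [3:]
  P = {0,1,3}:  v_{0} + v_{1} + v_{3} = v_{2}  so sig = [3:1]
  P = {0,1,5}:  v_{0} + v_{1} + v_{5} = v_{3}  so sig = [3:1]

Signatures (|P|; sorted positive RHS coefficients), sorted:
    [2:]
    [2:1]
    [2:1,1]
    [2:1,1]
    [2:1,2]
    [2:2]
    [3:]
    [3:1]
    [3:1]


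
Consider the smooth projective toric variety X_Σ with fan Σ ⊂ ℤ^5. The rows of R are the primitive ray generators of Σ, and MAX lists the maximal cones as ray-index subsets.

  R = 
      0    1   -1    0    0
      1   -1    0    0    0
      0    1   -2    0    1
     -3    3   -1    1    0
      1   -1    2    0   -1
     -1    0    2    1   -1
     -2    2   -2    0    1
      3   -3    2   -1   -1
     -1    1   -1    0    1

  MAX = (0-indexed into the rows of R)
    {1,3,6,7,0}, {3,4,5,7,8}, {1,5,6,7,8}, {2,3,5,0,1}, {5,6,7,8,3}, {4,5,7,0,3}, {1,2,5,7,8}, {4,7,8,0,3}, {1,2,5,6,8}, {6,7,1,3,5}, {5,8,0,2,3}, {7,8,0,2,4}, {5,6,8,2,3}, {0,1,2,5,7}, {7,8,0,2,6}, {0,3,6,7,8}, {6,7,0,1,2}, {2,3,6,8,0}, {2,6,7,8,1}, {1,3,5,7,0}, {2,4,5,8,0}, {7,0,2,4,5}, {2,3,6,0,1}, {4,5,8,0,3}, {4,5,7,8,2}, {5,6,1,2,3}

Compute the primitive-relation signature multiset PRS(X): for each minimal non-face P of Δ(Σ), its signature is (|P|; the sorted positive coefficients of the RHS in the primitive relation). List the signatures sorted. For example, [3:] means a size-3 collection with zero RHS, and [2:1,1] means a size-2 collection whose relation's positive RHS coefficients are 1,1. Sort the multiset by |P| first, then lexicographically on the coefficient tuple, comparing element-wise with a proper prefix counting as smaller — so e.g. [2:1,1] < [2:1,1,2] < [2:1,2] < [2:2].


9 minimal non-faces of Δ(Σ) (on 9 rays):

  P = {1,4}:  v_{1} + v_{4} = v_{2} + v_{5} + v_{7}  so sig = [2:1,1,1]
  P = {4,6}:  v_{4} + v_{6} = v_{3} + v_{7} + v_{8}  so sig = [2:1,1,1]
  P = {0,1,8}:  v_{0} + v_{1} + v_{8} = v_{2}  so sig = [3:1]
  P = {0,5,6}:  v_{0} + v_{5} + v_{6} = v_{3}  so sig = [3:1]
  P = {2,3,7}:  v_{2} + v_{3} + v_{7} = v_{0}  so sig = [3:1]
  P = {1,3,8}:  v_{1} + v_{3} + v_{8} = v_{2} + v_{5} + v_{6}  so sig = [3:1,1,1]
  P = {2,3,4}:  v_{2} + v_{3} + v_{4} = 2·v_{0} + v_{5} + v_{8}  so sig = [3:1,1,2]
  P = {2,5,6,7}:  v_{2} + v_{5} + v_{6} + v_{7} = 0  so sig = [4:]
  P = {0,5,7,8}:  v_{0} + v_{5} + v_{7} + v_{8} = v_{4}  so sig = [4:1]

so the primitive-relation signature multiset is
{ [2:1,1,1] ×2,  [3:1] ×3,  [3:1,1,1],  [3:1,1,2],  [4:],  [4:1] }


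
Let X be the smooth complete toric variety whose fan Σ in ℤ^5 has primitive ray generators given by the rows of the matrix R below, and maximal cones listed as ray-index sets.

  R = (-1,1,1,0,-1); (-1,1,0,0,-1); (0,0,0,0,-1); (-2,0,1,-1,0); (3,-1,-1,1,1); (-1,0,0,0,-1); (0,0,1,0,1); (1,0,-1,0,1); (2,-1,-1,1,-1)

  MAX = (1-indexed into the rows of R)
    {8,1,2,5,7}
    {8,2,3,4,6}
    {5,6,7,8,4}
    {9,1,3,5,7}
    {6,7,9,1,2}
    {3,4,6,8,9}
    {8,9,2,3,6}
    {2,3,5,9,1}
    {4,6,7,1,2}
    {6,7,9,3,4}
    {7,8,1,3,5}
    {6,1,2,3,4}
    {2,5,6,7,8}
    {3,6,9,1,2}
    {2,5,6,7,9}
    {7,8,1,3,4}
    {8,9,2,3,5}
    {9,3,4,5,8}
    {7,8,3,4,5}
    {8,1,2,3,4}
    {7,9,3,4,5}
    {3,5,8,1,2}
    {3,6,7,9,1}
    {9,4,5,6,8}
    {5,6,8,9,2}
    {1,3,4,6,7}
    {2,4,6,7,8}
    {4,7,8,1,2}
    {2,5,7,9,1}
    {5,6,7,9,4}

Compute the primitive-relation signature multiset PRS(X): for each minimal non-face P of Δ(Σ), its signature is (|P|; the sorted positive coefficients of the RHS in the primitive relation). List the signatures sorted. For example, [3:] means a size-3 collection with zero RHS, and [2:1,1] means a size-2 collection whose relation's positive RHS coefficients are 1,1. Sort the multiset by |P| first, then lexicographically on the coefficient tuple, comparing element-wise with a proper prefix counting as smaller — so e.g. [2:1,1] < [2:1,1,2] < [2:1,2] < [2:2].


Σ has 11 primitive collections:

  • {2,4,5}:  v_{2} + v_{4} + v_{5} = 0 ; sig = [3:]
  • {1,6,8}:  v_{1} + v_{6} + v_{8} = v_{2} ; sig = [3:1]
  • {2,3,7}:  v_{2} + v_{3} + v_{7} = v_{1} ; sig = [3:1]
  • {3,5,6}:  v_{3} + v_{5} + v_{6} = v_{9} ; sig = [3:1]
  • {7,8,9}:  v_{7} + v_{8} + v_{9} = v_{5} ; sig = [3:1]
  • {1,4,5}:  v_{1} + v_{4} + v_{5} = v_{3} + v_{7} ; sig = [3:1,1]
  • {2,4,9}:  v_{2} + v_{4} + v_{9} = v_{3} + v_{6} ; sig = [3:1,1]
  • {1,5,6}:  v_{1} + v_{5} + v_{6} = v_{2} + v_{7} + v_{9} ; sig = [3:1,1,1]
  • {1,8,9}:  v_{1} + v_{8} + v_{9} = v_{2} + v_{3} + v_{5} ; sig = [3:1,1,1]
  • {1,4,9}:  v_{1} + v_{4} + v_{9} = 2·v_{3} + v_{6} + v_{7} ; sig = [3:1,1,2]
  • {3,6,7,8}:  v_{3} + v_{6} + v_{7} + v_{8} = 0 ; sig = [4:]

Signatures (|P|; sorted positive RHS coefficients), sorted:
    [3:]
    [3:1]
    [3:1]
    [3:1]
    [3:1]
    [3:1,1]
    [3:1,1]
    [3:1,1,1]
    [3:1,1,1]
    [3:1,1,2]
    [4:]


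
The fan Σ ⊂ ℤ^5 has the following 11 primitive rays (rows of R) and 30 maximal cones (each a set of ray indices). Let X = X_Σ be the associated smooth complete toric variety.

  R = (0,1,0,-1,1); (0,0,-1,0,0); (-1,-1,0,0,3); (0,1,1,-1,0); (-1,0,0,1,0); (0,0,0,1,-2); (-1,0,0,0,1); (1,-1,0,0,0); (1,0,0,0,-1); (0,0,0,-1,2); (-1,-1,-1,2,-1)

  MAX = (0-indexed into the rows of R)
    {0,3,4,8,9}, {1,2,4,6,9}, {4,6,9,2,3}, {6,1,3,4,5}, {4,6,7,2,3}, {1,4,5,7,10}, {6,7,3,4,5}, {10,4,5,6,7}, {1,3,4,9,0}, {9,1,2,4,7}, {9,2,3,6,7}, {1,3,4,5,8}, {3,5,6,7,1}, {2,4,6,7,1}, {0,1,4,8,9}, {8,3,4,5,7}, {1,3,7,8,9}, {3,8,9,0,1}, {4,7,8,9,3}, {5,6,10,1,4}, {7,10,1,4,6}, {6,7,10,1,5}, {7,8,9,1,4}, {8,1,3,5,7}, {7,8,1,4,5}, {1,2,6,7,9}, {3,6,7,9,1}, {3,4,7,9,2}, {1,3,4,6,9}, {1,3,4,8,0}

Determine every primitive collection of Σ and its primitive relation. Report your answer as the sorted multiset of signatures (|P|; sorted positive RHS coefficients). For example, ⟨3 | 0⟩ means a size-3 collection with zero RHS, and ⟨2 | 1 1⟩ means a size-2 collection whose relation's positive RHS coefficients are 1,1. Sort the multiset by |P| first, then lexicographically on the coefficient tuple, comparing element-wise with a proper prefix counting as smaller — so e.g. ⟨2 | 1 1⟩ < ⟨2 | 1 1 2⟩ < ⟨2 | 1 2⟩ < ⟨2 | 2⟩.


The 18 primitive collections of Σ (r=11, n=5):

  • {5,9}:  v_{5} + v_{9} = 0  ⇒ sig = ⟨2 | 0⟩
  • {6,8}:  v_{6} + v_{8} = 0  ⇒ sig = ⟨2 | 0⟩
  • {0,7}:  v_{0} + v_{7} = v_{8} + v_{9}  ⇒ sig = ⟨2 | 1 1⟩
  • {0,10}:  v_{0} + v_{10} = v_{1} + v_{4}  ⇒ sig = ⟨2 | 1 1⟩
  • {3,10}:  v_{3} + v_{10} = v_{5} + v_{6}  ⇒ sig = ⟨2 | 1 1⟩
  • {2,5}:  v_{2} + v_{5} = v_{4} + v_{6} + v_{7}  ⇒ sig = ⟨2 | 1 1 1⟩
  • {2,8}:  v_{2} + v_{8} = v_{4} + v_{7} + v_{9}  ⇒ sig = ⟨2 | 1 1 1⟩
  • {0,5}:  v_{0} + v_{5} = v_{1} + v_{3} + v_{4} + v_{8}  ⇒ sig = ⟨2 | 1 1 1 1⟩
  • {0,6}:  v_{0} + v_{6} = v_{1} + v_{3} + v_{4} + v_{9}  ⇒ sig = ⟨2 | 1 1 1 1⟩
  • {8,10}:  v_{8} + v_{10} = v_{1} + v_{4} + v_{5} + v_{7}  ⇒ sig = ⟨2 | 1 1 1 1⟩
  • {9,10}:  v_{9} + v_{10} = v_{1} + v_{4} + v_{6} + v_{7}  ⇒ sig = ⟨2 | 1 1 1 1⟩
  • {0,2}:  v_{0} + v_{2} = v_{4} + 2·v_{9}  ⇒ sig = ⟨2 | 1 2⟩
  • {2,10}:  v_{2} + v_{10} = v_{1} + 2·v_{4} + 2·v_{6} + 2·v_{7}  ⇒ sig = ⟨2 | 1 2 2 2⟩
  • {1,2,3}:  v_{1} + v_{2} + v_{3} = v_{6} + v_{9}  ⇒ sig = ⟨3 | 1 1⟩
  • {1,3,4,7}:  v_{1} + v_{3} + v_{4} + v_{7} = 0  ⇒ sig = ⟨4 | 0⟩
  • {4,6,7,9}:  v_{4} + v_{6} + v_{7} + v_{9} = v_{2}  ⇒ sig = ⟨4 | 1⟩
  • {1,3,4,8,9}:  v_{1} + v_{3} + v_{4} + v_{8} + v_{9} = v_{0}  ⇒ sig = ⟨5 | 1⟩
  • {1,4,5,6,7}:  v_{1} + v_{4} + v_{5} + v_{6} + v_{7} = v_{10}  ⇒ sig = ⟨5 | 1⟩

Signatures (|P|; sorted positive RHS coefficients), sorted:
    |P|=2: 13 collections, coeffs (), (), (1,1), (1,1), (1,1), (1,1,1), (1,1,1), (1,1,1,1), (1,1,1,1), (1,1,1,1), (1,1,1,1), (1,2), (1,2,2,2)
    |P|=3: 1 collection, coeffs (1,1)
    |P|=4: 2 collections, coeffs (), (1)
    |P|=5: 2 collections, coeffs (1), (1)


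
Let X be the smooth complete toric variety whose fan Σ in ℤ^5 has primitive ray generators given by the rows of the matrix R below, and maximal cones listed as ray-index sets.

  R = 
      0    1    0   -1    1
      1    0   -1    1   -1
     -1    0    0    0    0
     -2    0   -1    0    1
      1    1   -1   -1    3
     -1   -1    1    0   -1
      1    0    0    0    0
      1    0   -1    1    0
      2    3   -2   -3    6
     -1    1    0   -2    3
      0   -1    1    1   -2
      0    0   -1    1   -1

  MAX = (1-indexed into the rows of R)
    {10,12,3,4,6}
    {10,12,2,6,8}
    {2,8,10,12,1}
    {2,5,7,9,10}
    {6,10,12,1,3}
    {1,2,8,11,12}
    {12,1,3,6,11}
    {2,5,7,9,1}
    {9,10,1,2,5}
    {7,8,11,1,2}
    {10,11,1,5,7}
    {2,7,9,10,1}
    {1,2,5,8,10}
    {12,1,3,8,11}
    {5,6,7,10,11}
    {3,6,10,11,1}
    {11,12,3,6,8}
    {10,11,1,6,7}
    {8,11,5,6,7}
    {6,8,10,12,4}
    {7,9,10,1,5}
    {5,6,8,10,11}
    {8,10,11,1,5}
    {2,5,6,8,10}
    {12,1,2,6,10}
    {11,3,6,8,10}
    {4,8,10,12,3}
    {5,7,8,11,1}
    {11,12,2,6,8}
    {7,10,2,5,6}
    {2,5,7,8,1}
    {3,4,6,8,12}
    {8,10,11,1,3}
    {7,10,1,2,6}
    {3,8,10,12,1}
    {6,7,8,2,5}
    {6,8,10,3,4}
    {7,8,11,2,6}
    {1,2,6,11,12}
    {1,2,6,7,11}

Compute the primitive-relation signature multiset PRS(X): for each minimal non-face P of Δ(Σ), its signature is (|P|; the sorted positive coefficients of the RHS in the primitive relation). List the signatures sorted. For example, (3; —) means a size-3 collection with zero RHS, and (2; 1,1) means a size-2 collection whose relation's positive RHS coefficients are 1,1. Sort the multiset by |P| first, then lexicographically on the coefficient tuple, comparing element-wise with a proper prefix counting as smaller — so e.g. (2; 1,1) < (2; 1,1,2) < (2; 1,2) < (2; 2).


24 minimal non-faces of Δ(Σ) (on 12 rays):

  P = {3,7}:  v_{3} + v_{7} = 0  ⇒ sig = (2; —)
  P = {2,3}:  v_{2} + v_{3} = v_{12}  ⇒ sig = (2; 1)
  P = {7,12}:  v_{7} + v_{12} = v_{2}  ⇒ sig = (2; 1)
  P = {3,5}:  v_{3} + v_{5} = v_{8} + v_{10}  ⇒ sig = (2; 1,1)
  P = {1,4}:  v_{1} + v_{4} = v_{3} + v_{10} + v_{12}  ⇒ sig = (2; 1,1,1)
  P = {5,12}:  v_{5} + v_{12} = v_{2} + v_{8} + v_{10}  ⇒ sig = (2; 1,1,1)
  P = {9,11}:  v_{9} + v_{11} = v_{1} + v_{5} + v_{7}  ⇒ sig = (2; 1,1,1)
  P = {3,9}:  v_{3} + v_{9} = v_{1} + v_{2} + v_{5} + v_{10}  ⇒ sig = (2; 1,1,1,1)
  P = {4,7}:  v_{4} + v_{7} = v_{6} + v_{8} + v_{10} + v_{12}  ⇒ sig = (2; 1,1,1,1)
  P = {2,4}:  v_{2} + v_{4} = v_{6} + v_{8} + v_{10} + 2·v_{12}  ⇒ sig = (2; 1,1,1,2)
  P = {9,12}:  v_{9} + v_{12} = v_{1} + 2·v_{2} + v_{5} + v_{10}  ⇒ sig = (2; 1,1,1,2)
  P = {4,11}:  v_{4} + v_{11} = 2·v_{3} + v_{6} + v_{8}  ⇒ sig = (2; 1,1,2)
  P = {8,9}:  v_{8} + v_{9} = v_{1} + v_{2} + 2·v_{5}  ⇒ sig = (2; 1,1,2)
  P = {4,5}:  v_{4} + v_{5} = v_{6} + 2·v_{8} + 2·v_{10} + v_{12}  ⇒ sig = (2; 1,1,2,2)
  P = {6,9}:  v_{6} + v_{9} = v_{2} + 2·v_{7} + 2·v_{10}  ⇒ sig = (2; 1,2,2)
  P = {4,9}:  v_{4} + v_{9} = 2·v_{2} + v_{8} + 3·v_{10}  ⇒ sig = (2; 1,2,3)
  P = {1,6,8}:  v_{1} + v_{6} + v_{8} = 0  ⇒ sig = (3; —)
  P = {2,10,11}:  v_{2} + v_{10} + v_{11} = 0  ⇒ sig = (3; —)
  P = {7,8,10}:  v_{7} + v_{8} + v_{10} = v_{5}  ⇒ sig = (3; 1)
  P = {10,11,12}:  v_{10} + v_{11} + v_{12} = v_{3}  ⇒ sig = (3; 1)
  P = {1,5,6}:  v_{1} + v_{5} + v_{6} = v_{7} + v_{10}  ⇒ sig = (3; 1,1)
  P = {2,5,11}:  v_{2} + v_{5} + v_{11} = v_{7} + v_{8}  ⇒ sig = (3; 1,1)
  P = {1,2,5,7,10}:  v_{1} + v_{2} + v_{5} + v_{7} + v_{10} = v_{9}  ⇒ sig = (5; 1)
  P = {3,6,8,10,12}:  v_{3} + v_{6} + v_{8} + v_{10} + v_{12} = v_{4}  ⇒ sig = (5; 1)

Hence PRS(X_Σ) =
    (2; —)
    (2; 1)
    (2; 1)
    (2; 1,1)
    (2; 1,1,1)
    (2; 1,1,1)
    (2; 1,1,1)
    (2; 1,1,1,1)
    (2; 1,1,1,1)
    (2; 1,1,1,2)
    (2; 1,1,1,2)
    (2; 1,1,2)
    (2; 1,1,2)
    (2; 1,1,2,2)
    (2; 1,2,2)
    (2; 1,2,3)
    (3; —)
    (3; —)
    (3; 1)
    (3; 1)
    (3; 1,1)
    (3; 1,1)
    (5; 1)
    (5; 1)


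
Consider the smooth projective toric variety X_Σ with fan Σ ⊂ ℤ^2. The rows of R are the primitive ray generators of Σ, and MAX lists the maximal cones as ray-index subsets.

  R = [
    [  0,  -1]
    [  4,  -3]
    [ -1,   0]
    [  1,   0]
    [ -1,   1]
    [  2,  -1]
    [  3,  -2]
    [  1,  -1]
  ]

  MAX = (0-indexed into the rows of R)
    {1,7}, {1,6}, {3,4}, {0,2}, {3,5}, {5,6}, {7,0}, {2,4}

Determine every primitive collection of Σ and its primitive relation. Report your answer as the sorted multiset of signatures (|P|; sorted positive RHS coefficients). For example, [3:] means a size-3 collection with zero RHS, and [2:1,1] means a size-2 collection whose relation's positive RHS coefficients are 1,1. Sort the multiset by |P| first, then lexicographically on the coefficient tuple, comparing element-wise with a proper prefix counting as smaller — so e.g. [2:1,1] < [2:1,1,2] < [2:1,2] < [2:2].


The 20 primitive collections of Σ (r=8, n=2):

  {2,3}:  v_{2} + v_{3} = 0 — sig = [2:]
  {4,7}:  v_{4} + v_{7} = 0 — sig = [2:]
  {0,3}:  v_{0} + v_{3} = v_{7} — sig = [2:1]
  {0,4}:  v_{0} + v_{4} = v_{2} — sig = [2:1]
  {1,4}:  v_{1} + v_{4} = v_{6} — sig = [2:1]
  {2,5}:  v_{2} + v_{5} = v_{7} — sig = [2:1]
  {2,7}:  v_{2} + v_{7} = v_{0} — sig = [2:1]
  {3,7}:  v_{3} + v_{7} = v_{5} — sig = [2:1]
  {4,5}:  v_{4} + v_{5} = v_{3} — sig = [2:1]
  {4,6}:  v_{4} + v_{6} = v_{5} — sig = [2:1]
  {5,7}:  v_{5} + v_{7} = v_{6} — sig = [2:1]
  {6,7}:  v_{6} + v_{7} = v_{1} — sig = [2:1]
  {1,3}:  v_{1} + v_{3} = v_{5} + v_{6} — sig = [2:1,1]
  {0,5}:  v_{0} + v_{5} = 2·v_{7} — sig = [2:2]
  {1,5}:  v_{1} + v_{5} = 2·v_{6} — sig = [2:2]
  {2,6}:  v_{2} + v_{6} = 2·v_{7} — sig = [2:2]
  {3,6}:  v_{3} + v_{6} = 2·v_{5} — sig = [2:2]
  {0,6}:  v_{0} + v_{6} = 3·v_{7} — sig = [2:3]
  {1,2}:  v_{1} + v_{2} = 3·v_{7} — sig = [2:3]
  {0,1}:  v_{0} + v_{1} = 4·v_{7} — sig = [2:4]

so the primitive-relation signature multiset is
[[2:], [2:], [2:1], [2:1], [2:1], [2:1], [2:1], [2:1], [2:1], [2:1], [2:1], [2:1], [2:1,1], [2:2], [2:2], [2:2], [2:2], [2:3], [2:3], [2:4]]


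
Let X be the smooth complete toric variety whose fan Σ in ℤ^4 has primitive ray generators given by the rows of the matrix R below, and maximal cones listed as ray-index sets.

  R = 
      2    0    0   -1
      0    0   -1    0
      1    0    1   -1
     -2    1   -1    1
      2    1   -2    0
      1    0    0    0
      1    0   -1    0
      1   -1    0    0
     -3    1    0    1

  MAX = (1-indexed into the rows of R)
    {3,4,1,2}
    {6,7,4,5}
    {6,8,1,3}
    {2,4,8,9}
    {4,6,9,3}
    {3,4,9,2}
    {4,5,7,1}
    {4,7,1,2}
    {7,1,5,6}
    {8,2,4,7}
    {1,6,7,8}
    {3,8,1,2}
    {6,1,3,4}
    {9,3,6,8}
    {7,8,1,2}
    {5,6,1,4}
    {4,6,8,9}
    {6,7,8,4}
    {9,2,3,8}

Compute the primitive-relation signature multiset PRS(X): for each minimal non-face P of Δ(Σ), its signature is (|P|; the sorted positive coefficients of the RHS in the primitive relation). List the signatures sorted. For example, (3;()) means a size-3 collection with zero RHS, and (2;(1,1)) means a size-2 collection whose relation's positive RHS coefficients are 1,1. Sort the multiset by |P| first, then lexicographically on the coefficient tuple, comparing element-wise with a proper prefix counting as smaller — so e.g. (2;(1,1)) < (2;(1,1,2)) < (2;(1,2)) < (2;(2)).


Primitive collections (11):

  P={2,6}:  v_{2} + v_{6} = v_{7} — sig = (2;(1))
  P={3,7}:  v_{3} + v_{7} = v_{1} — sig = (2;(1))
  P={7,9}:  v_{7} + v_{9} = v_{4} — sig = (2;(1))
  P={1,9}:  v_{1} + v_{9} = v_{3} + v_{4} — sig = (2;(1,1))
  P={2,5}:  v_{2} + v_{5} = v_{1} + v_{4} + 2·v_{7} — sig = (2;(1,1,2))
  P={3,5}:  v_{3} + v_{5} = 2·v_{1} + v_{4} + v_{6} — sig = (2;(1,1,2))
  P={5,9}:  v_{5} + v_{9} = v_{1} + 2·v_{4} + v_{6} — sig = (2;(1,1,2))
  P={5,8}:  v_{5} + v_{8} = v_{6} + 2·v_{7} — sig = (2;(1,2))
  P={3,4,8}:  v_{3} + v_{4} + v_{8} = 0 — sig = (3;())
  P={1,4,8}:  v_{1} + v_{4} + v_{8} = v_{7} — sig = (3;(1))
  P={1,4,6,7}:  v_{1} + v_{4} + v_{6} + v_{7} = v_{5} — sig = (4;(1))

Signatures (|P|; sorted positive RHS coefficients), sorted:
    (2;(1))
    (2;(1))
    (2;(1))
    (2;(1,1))
    (2;(1,1,2))
    (2;(1,1,2))
    (2;(1,1,2))
    (2;(1,2))
    (3;())
    (3;(1))
    (4;(1))


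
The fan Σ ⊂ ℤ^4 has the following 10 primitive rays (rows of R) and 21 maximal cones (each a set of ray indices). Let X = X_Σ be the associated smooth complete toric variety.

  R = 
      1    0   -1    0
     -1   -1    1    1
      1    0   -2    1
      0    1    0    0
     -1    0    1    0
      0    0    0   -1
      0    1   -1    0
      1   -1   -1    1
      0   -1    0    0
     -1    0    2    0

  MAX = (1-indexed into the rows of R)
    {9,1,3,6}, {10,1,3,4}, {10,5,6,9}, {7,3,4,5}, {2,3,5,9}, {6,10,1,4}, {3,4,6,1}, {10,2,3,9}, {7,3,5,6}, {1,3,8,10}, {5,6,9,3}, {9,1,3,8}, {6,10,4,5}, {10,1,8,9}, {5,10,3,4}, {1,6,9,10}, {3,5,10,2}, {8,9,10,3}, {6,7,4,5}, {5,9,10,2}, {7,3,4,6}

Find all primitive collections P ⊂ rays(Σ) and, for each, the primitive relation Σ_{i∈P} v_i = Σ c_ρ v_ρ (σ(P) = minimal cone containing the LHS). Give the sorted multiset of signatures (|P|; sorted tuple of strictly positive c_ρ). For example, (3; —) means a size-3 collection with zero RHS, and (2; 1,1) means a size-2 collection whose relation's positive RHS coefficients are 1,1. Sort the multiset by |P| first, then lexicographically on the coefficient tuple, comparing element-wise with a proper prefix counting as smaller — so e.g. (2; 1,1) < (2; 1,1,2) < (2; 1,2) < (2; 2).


Δ(Σ) — 10 vertices, 18 min non-faces:

  • {1,5}:  v_{1} + v_{5} = 0  →  sig = (2; —)
  • {4,9}:  v_{4} + v_{9} = 0  →  sig = (2; —)
  • {7,8}:  v_{7} + v_{8} = v_{3}  →  sig = (2; 1)
  • {2,6}:  v_{2} + v_{6} = v_{5} + v_{9}  →  sig = (2; 1,1)
  • {6,8}:  v_{6} + v_{8} = v_{1} + v_{9}  →  sig = (2; 1,1)
  • {7,10}:  v_{7} + v_{10} = v_{4} + v_{5}  →  sig = (2; 1,1)
  • {1,2}:  v_{1} + v_{2} = v_{3} + v_{9} + v_{10}  →  sig = (2; 1,1,1)
  • {1,7}:  v_{1} + v_{7} = v_{3} + v_{4} + v_{6}  →  sig = (2; 1,1,1)
  • {2,4}:  v_{2} + v_{4} = v_{3} + v_{5} + v_{10}  →  sig = (2; 1,1,1)
  • {4,8}:  v_{4} + v_{8} = v_{1} + v_{3} + v_{10}  →  sig = (2; 1,1,1)
  • {5,8}:  v_{5} + v_{8} = v_{3} + v_{9} + v_{10}  →  sig = (2; 1,1,1)
  • {7,9}:  v_{7} + v_{9} = v_{3} + v_{5} + v_{6}  →  sig = (2; 1,1,1)
  • {2,7}:  v_{2} + v_{7} = v_{3} + 2·v_{5}  →  sig = (2; 1,2)
  • {2,8}:  v_{2} + v_{8} = 2·v_{3} + 2·v_{9} + 2·v_{10}  →  sig = (2; 2,2,2)
  • {3,6,10}:  v_{3} + v_{6} + v_{10} = 0  →  sig = (3; —)
  • {1,3,9,10}:  v_{1} + v_{3} + v_{9} + v_{10} = v_{8}  →  sig = (4; 1)
  • {3,4,5,6}:  v_{3} + v_{4} + v_{5} + v_{6} = v_{7}  →  sig = (4; 1)
  • {3,5,9,10}:  v_{3} + v_{5} + v_{9} + v_{10} = v_{2}  →  sig = (4; 1)

Sorted signature multiset PRS(X):
    (2; —)
    (2; —)
    (2; 1)
    (2; 1,1)
    (2; 1,1)
    (2; 1,1)
    (2; 1,1,1)
    (2; 1,1,1)
    (2; 1,1,1)
    (2; 1,1,1)
    (2; 1,1,1)
    (2; 1,1,1)
    (2; 1,2)
    (2; 2,2,2)
    (3; —)
    (4; 1)
    (4; 1)
    (4; 1)
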